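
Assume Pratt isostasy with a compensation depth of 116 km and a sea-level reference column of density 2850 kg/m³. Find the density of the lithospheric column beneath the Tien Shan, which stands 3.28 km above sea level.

Pratt balance: ρ_ref D = ρ (D + h).
ρ = ρ_ref D/(D + h) = 2850 × 116 km/(116 km + 3.28 km) = 2770 kg/m³.

2770 kg/m³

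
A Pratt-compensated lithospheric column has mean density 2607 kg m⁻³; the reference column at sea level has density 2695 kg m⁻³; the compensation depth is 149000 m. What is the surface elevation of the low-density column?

5030 m

ρ_ref D = ρ (D + h) → h = D (ρ_ref − ρ)/ρ.
h = 149000 m × (2695 − 2607)/2607 = 5030 m.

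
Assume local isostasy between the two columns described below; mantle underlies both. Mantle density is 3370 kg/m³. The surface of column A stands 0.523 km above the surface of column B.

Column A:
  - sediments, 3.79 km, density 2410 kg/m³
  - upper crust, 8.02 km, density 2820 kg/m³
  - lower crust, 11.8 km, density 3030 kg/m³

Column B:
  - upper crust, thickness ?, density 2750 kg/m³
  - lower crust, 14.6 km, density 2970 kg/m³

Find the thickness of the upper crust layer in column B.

Take the compensation level at the base of the deeper column (depth z_c below the surface of column A) and equate Σ ρ_i t_i down to z_c; mantle fills any gap and the z_c terms cancel.
Column A: 3.79×2410 + 8.02×2820 + 11.8×3030 + (z_c − 23.61)×3370
Column B: 0.523×0 + x×2750 + 14.6×2970 + (z_c − 0.523 − 14.6 − x)×3370
The z_c×3370 term appears on both sides and cancels. Collect the known terms of each column as K = Σ(ρt)_known − 3370 × (depth of known layers): K_A = 67504.3 − 3370×23.61 = −12061.4; K_B = 43362 − 3370×(0.523 + 14.6) = −7602.51.
Balance: K_A = K_B − x×(3370 − 2750), so x = (K_B − K_A)/(3370 − 2750) = 4458.89/620 = 7.19 km.

7.19 km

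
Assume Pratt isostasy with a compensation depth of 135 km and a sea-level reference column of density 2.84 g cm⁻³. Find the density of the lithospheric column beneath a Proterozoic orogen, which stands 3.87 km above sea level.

Pratt balance: ρ_ref D = ρ (D + h).
ρ = ρ_ref D/(D + h) = 2.84 × 135 km/(135 km + 3.87 km) = 2.76 g cm⁻³.

2.76 g cm⁻³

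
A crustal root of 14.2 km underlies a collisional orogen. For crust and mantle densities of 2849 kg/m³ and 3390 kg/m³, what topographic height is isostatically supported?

In Airy isostatic equilibrium: ρ_c h = (ρ_m − ρ_c) r.
h = r (ρ_m − ρ_c) / ρ_c = 14.2 km × (3390 − 2849) / 2849 = 2.7 km.

2.7 km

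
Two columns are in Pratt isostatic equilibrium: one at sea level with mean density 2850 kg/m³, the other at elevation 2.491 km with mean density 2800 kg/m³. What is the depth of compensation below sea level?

139 km

ρ_ref D = ρ (D + h) → D (ρ_ref − ρ) = ρ h.
D = ρ h/(ρ_ref − ρ) = 2800 × 2.491 km/(2850 − 2800) = 139 km.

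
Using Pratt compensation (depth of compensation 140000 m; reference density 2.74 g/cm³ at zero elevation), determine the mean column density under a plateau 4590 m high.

Pratt balance: ρ_ref D = ρ (D + h).
ρ = ρ_ref D/(D + h) = 2.74 × 140000 m/(140000 m + 4590 m) = 2.65 g/cm³.

2.65 g/cm³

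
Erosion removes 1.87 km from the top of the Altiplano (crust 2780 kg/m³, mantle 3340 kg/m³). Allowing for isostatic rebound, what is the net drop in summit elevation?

Rebound u = e ρ_c/ρ_m = 1.87 km × 2780/3340 = 1.556 km.
Net surface drop = e − u = 1.87 km − 1.556 km = e (ρ_m − ρ_c)/ρ_m = 0.314 km.

0.314 km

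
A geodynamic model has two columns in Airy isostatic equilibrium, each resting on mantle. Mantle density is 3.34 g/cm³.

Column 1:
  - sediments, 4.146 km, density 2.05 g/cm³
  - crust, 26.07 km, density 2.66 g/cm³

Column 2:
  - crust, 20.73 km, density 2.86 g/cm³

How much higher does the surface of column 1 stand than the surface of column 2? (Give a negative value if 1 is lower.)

For any compensation level in the mantle, the mantle terms cancel and isostasy reduces to e = (Σt_1 − Σt_2) − (Σ(ρt)_1 − Σ(ρt)_2) / ρ_m.
Σt_1 = 30.216 km; Σt_2 = 20.73 km; Σ(ρt)_1 = 77.8455; Σ(ρt)_2 = 59.2878 (in km·g/cm³).
e = (30.216 − 20.73) − (77.8455 − 59.2878) / 3.34 = 3.93 km.

3.93 km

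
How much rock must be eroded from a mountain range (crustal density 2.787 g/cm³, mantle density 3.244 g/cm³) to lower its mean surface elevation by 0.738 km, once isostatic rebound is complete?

Net drop Δ = e − u = e − e ρ_c/ρ_m = e (ρ_m − ρ_c)/ρ_m.
e = Δ ρ_m/(ρ_m − ρ_c) = 0.738 km × 3.244/0.457 = 5.24 km.

5.24 km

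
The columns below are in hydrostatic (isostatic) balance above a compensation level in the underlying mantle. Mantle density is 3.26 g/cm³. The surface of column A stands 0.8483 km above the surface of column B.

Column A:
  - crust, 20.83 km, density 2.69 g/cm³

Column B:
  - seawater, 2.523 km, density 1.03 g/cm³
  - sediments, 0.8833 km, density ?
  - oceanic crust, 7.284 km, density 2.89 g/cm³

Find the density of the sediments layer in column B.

2.37 g/cm³

Take the compensation level at the base of the deeper column (depth z_c below the surface of column A) and equate Σ ρ_i t_i down to z_c; mantle fills any gap and the z_c terms cancel.
Column A: 20.83×2.69 + (z_c − 20.83)×3.26
Column B: 0.8483×0 + 2.523×1.03 + 0.8833×ρ + 7.284×2.89 + (z_c − 0.8483 − 10.6903)×3.26
The z_c×3.26 term appears on both sides and cancels. Collect the known terms of each column as K = Σ(ρt)_known − 3.26 × (depth of known layers): K_A = 56.0327 − 3.26×20.83 = −11.8731; K_B = 23.64945 − 3.26×(0.8483 + 10.6903) = −13.966386.
Balance: K_A = K_B + 0.8833×ρ, so ρ = (K_A − K_B)/0.8833 = 2.09329/0.8833 = 2.37 g/cm³.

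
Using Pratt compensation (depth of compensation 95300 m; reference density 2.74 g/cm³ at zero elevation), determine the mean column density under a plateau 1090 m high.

Pratt balance: ρ_ref D = ρ (D + h).
ρ = ρ_ref D/(D + h) = 2.74 × 95300 m/(95300 m + 1090 m) = 2.71 g/cm³.

2.71 g/cm³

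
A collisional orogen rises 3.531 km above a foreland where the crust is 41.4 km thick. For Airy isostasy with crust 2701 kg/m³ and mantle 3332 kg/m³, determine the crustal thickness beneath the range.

60 km

Root depth r = h ρ_c / (ρ_m − ρ_c) = 3.531 km × 2701 / 631 = 15.11 km.
Total thickness = T + h + r = 41.4 km + 3.531 km + 15.11 km = 60 km.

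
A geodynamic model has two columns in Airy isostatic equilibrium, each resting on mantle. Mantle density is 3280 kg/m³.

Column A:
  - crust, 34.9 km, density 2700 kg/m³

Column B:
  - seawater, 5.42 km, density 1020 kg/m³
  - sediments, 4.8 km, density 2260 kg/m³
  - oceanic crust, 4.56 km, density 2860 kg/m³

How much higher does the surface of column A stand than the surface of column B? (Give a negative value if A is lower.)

0.36 km

For any compensation level in the mantle, the mantle terms cancel and isostasy reduces to e = (Σt_A − Σt_B) − (Σ(ρt)_A − Σ(ρt)_B) / ρ_m.
Σt_A = 34.9 km; Σt_B = 14.78 km; Σ(ρt)_A = 94230; Σ(ρt)_B = 29418 (in km·kg/m³).
e = (34.9 − 14.78) − (94230 − 29418) / 3280 = 0.36 km.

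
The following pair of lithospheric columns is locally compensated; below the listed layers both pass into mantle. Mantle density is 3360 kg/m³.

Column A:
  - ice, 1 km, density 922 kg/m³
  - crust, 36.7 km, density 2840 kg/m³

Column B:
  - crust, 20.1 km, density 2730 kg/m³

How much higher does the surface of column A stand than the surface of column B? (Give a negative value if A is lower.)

For any compensation level in the mantle, the mantle terms cancel and isostasy reduces to e = (Σt_A − Σt_B) − (Σ(ρt)_A − Σ(ρt)_B) / ρ_m.
Σt_A = 37.7 km; Σt_B = 20.1 km; Σ(ρt)_A = 105150; Σ(ρt)_B = 54873 (in km·kg/m³).
e = (37.7 − 20.1) − (105150 − 54873) / 3360 = 2.64 km.

2.64 km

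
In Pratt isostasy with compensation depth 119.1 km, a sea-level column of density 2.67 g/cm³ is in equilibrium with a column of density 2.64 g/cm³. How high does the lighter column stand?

ρ_ref D = ρ (D + h) → h = D (ρ_ref − ρ)/ρ.
h = 119.1 km × (2.67 − 2.64)/2.64 = 1.35 km.

1.35 km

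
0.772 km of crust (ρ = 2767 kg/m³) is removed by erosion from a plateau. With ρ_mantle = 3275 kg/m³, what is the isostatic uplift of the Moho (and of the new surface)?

Unloading: uplift u = e ρ_c/ρ_m = 0.772 km × 2767/3275 = 0.652 km.

0.652 km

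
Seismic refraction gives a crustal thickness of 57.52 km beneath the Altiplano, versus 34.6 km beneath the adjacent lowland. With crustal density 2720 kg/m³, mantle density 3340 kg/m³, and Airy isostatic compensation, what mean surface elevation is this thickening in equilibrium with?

4.25 km

Excess crust Δ = 57.52 km − 34.6 km = 22.92 km, split between elevation h and root r with h + r = Δ.
Airy balance ρ_c h = (ρ_m − ρ_c) r gives r = h ρ_c/(ρ_m − ρ_c), so h (1 + ρ_c/(ρ_m − ρ_c)) = Δ, i.e. h = Δ (ρ_m − ρ_c)/ρ_m.
h = 22.92 km × 620/3340 = 4.25 km.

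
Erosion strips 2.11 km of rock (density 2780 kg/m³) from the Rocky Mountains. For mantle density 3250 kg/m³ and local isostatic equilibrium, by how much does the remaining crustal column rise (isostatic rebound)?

Unloading: uplift u = e ρ_c/ρ_m = 2.11 km × 2780/3250 = 1.8 km.

1.8 km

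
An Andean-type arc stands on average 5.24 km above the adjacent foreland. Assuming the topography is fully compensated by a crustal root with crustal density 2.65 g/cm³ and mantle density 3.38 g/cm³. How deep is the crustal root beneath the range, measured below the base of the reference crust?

Equating mass per unit area of the two columns: the weight of the topography is balanced by the buoyancy of the root, ρ_c h = (ρ_m − ρ_c) r.
r = h · ρ_c / (ρ_m − ρ_c) = 5.24 km × 2.65 / (3.38 − 2.65) = 19 km.

19 km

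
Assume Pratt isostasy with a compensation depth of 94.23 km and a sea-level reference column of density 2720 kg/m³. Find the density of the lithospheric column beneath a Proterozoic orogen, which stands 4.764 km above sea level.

2590 kg/m³

Pratt balance: ρ_ref D = ρ (D + h).
ρ = ρ_ref D/(D + h) = 2720 × 94.23 km/(94.23 km + 4.764 km) = 2590 kg/m³.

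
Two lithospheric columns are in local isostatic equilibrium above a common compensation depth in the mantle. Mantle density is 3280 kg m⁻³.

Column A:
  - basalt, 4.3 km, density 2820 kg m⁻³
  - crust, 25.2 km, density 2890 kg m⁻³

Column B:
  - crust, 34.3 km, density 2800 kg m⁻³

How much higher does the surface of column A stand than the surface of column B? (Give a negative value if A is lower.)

−1.42 km

For any compensation level in the mantle, the mantle terms cancel and isostasy reduces to e = (Σt_A − Σt_B) − (Σ(ρt)_A − Σ(ρt)_B) / ρ_m.
Σt_A = 29.5 km; Σt_B = 34.3 km; Σ(ρt)_A = 84954; Σ(ρt)_B = 96040 (in km·kg m⁻³).
e = (29.5 − 34.3) − (84954 − 96040) / 3280 = −1.42 km.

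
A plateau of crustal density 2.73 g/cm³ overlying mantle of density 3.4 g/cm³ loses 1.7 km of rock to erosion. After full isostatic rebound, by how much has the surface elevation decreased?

Rebound u = e ρ_c/ρ_m = 1.7 km × 2.73/3.4 = 1.365 km.
Net surface drop = e − u = 1.7 km − 1.365 km = e (ρ_m − ρ_c)/ρ_m = 0.335 km.

0.335 km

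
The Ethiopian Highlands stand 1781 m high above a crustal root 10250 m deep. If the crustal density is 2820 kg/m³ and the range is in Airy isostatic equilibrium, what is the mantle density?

Airy balance: ρ_c h = (ρ_m − ρ_c) r → ρ_m = ρ_c (1 + h/r).
ρ_m = 2820 × (1 + 1781 m/10250 m) = 3310 kg/m³.

3310 kg/m³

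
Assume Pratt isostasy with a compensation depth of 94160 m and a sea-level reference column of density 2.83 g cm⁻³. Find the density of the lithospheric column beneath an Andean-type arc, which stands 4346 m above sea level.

Pratt balance: ρ_ref D = ρ (D + h).
ρ = ρ_ref D/(D + h) = 2.83 × 94160 m/(94160 m + 4346 m) = 2.71 g cm⁻³.

2.71 g cm⁻³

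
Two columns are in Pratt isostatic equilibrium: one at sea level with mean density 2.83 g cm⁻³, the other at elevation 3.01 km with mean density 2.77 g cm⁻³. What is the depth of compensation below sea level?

ρ_ref D = ρ (D + h) → D (ρ_ref − ρ) = ρ h.
D = ρ h/(ρ_ref − ρ) = 2.77 × 3.01 km/(2.83 − 2.77) = 139 km.

139 km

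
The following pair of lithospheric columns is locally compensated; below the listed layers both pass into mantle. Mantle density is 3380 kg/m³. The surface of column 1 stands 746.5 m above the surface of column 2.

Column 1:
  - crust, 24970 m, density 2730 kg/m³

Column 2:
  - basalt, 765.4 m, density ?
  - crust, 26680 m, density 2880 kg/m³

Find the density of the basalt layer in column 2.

2900 kg/m³

Take the compensation level at the base of the deeper column (depth z_c below the surface of column 1) and equate Σ ρ_i t_i down to z_c; mantle fills any gap and the z_c terms cancel.
Column 1: 24970×2730 + (z_c − 24970)×3380
Column 2: 746.5×0 + 765.4×ρ + 26680×2880 + (z_c − 746.5 − 27445.4)×3380
The z_c×3380 term appears on both sides and cancels. Collect the known terms of each column as K = Σ(ρt)_known − 3380 × (depth of known layers): K_1 = 68168100 − 3380×24970 = −16230500; K_2 = 76838400 − 3380×(746.5 + 27445.4) = −18450222.
Balance: K_1 = K_2 + 765.4×ρ, so ρ = (K_1 − K_2)/765.4 = 2219720/765.4 = 2900 kg/m³.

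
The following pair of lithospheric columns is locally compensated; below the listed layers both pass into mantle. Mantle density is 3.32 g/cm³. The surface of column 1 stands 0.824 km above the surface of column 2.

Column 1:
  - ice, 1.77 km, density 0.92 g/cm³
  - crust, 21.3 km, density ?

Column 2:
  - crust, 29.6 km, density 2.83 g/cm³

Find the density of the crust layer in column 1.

Take the compensation level at the base of the deeper column (depth z_c below the surface of column 1) and equate Σ ρ_i t_i down to z_c; mantle fills any gap and the z_c terms cancel.
Column 1: 1.77×0.92 + 21.3×ρ + (z_c − 23.07)×3.32
Column 2: 0.824×0 + 29.6×2.83 + (z_c − 0.824 − 29.6)×3.32
The z_c×3.32 term appears on both sides and cancels. Collect the known terms of each column as K = Σ(ρt)_known − 3.32 × (depth of known layers): K_1 = 1.6284 − 3.32×23.07 = −74.964; K_2 = 83.768 − 3.32×(0.824 + 29.6) = −17.23968.
Balance: K_1 + 21.3×ρ = K_2, so ρ = (K_2 − K_1)/21.3 = 57.7243/21.3 = 2.71 g/cm³.

2.71 g/cm³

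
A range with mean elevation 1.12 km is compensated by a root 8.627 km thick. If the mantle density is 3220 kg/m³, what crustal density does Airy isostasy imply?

2850 kg/m³

ρ_c h = (ρ_m − ρ_c) r → ρ_c (h + r) = ρ_m r → ρ_c = ρ_m r / (h + r).
ρ_c = 3220 × 8.627 km / (1.12 km + 8.627 km) = 2850 kg/m³.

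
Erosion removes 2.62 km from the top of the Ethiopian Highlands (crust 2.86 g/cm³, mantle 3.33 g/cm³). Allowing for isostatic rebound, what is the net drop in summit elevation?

Rebound u = e ρ_c/ρ_m = 2.62 km × 2.86/3.33 = 2.25 km.
Net surface drop = e − u = 2.62 km − 2.25 km = e (ρ_m − ρ_c)/ρ_m = 0.37 km.

0.37 km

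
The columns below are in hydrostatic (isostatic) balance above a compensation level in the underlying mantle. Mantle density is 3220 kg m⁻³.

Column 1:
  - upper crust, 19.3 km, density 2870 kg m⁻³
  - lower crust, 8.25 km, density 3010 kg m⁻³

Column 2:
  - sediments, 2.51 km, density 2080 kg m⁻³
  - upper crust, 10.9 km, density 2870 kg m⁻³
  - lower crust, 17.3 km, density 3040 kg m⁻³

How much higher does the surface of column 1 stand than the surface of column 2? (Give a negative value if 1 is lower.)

For any compensation level in the mantle, the mantle terms cancel and isostasy reduces to e = (Σt_1 − Σt_2) − (Σ(ρt)_1 − Σ(ρt)_2) / ρ_m.
Σt_1 = 27.55 km; Σt_2 = 30.71 km; Σ(ρt)_1 = 80223.5; Σ(ρt)_2 = 89095.8 (in km·kg m⁻³).
e = (27.55 − 30.71) − (80223.5 − 89095.8) / 3220 = −0.405 km.

−0.405 km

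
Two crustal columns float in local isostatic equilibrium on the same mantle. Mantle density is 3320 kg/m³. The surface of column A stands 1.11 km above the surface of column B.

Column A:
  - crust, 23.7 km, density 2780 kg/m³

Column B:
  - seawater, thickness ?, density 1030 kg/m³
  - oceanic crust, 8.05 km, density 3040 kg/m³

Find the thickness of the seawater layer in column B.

Take the compensation level at the base of the deeper column (depth z_c below the surface of column A) and equate Σ ρ_i t_i down to z_c; mantle fills any gap and the z_c terms cancel.
Column A: 23.7×2780 + (z_c − 23.7)×3320
Column B: 1.11×0 + x×1030 + 8.05×3040 + (z_c − 1.11 − 8.05 − x)×3320
The z_c×3320 term appears on both sides and cancels. Collect the known terms of each column as K = Σ(ρt)_known − 3320 × (depth of known layers): K_A = 65886 − 3320×23.7 = −12798; K_B = 24472 − 3320×(1.11 + 8.05) = −5939.2.
Balance: K_A = K_B − x×(3320 − 1030), so x = (K_B − K_A)/(3320 − 1030) = 6858.8/2290 = 3 km.

3 km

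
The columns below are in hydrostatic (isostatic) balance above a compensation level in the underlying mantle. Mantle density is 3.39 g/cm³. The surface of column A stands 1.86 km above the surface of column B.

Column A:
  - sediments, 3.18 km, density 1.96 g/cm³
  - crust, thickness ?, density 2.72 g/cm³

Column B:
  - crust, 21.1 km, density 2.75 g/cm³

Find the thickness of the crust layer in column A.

Take the compensation level at the base of the deeper column (depth z_c below the surface of column A) and equate Σ ρ_i t_i down to z_c; mantle fills any gap and the z_c terms cancel.
Column A: 3.18×1.96 + x×2.72 + (z_c − 3.18 − x)×3.39
Column B: 1.86×0 + 21.1×2.75 + (z_c − 1.86 − 21.1)×3.39
The z_c×3.39 term appears on both sides and cancels. Collect the known terms of each column as K = Σ(ρt)_known − 3.39 × (depth of known layers): K_A = 6.2328 − 3.39×3.18 = −4.5474; K_B = 58.025 − 3.39×(1.86 + 21.1) = −19.8094.
Balance: K_A − x×(3.39 − 2.72) = K_B, so x = (K_A − K_B)/(3.39 − 2.72) = 15.262/0.67 = 22.8 km.

22.8 km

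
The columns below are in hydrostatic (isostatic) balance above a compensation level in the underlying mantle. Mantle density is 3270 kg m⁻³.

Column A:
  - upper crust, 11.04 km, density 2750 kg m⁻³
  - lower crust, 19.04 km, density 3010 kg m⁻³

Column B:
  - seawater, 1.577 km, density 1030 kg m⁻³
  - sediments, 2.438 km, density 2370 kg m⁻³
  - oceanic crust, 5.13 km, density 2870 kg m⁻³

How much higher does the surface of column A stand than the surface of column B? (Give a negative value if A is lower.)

For any compensation level in the mantle, the mantle terms cancel and isostasy reduces to e = (Σt_A − Σt_B) − (Σ(ρt)_A − Σ(ρt)_B) / ρ_m.
Σt_A = 30.08 km; Σt_B = 9.145 km; Σ(ρt)_A = 87670.4; Σ(ρt)_B = 22125.47 (in km·kg m⁻³).
e = (30.08 − 9.145) − (87670.4 − 22125.47) / 3270 = 0.891 km.

0.891 km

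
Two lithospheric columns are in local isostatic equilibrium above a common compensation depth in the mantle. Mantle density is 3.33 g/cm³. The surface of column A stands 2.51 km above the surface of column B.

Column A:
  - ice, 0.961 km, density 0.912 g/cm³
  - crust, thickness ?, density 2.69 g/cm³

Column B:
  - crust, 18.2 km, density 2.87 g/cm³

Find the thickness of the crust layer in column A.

22.5 km

Take the compensation level at the base of the deeper column (depth z_c below the surface of column A) and equate Σ ρ_i t_i down to z_c; mantle fills any gap and the z_c terms cancel.
Column A: 0.961×0.912 + x×2.69 + (z_c − 0.961 − x)×3.33
Column B: 2.51×0 + 18.2×2.87 + (z_c − 2.51 − 18.2)×3.33
The z_c×3.33 term appears on both sides and cancels. Collect the known terms of each column as K = Σ(ρt)_known − 3.33 × (depth of known layers): K_A = 0.876432 − 3.33×0.961 = −2.323698; K_B = 52.234 − 3.33×(2.51 + 18.2) = −16.7303.
Balance: K_A − x×(3.33 − 2.69) = K_B, so x = (K_A − K_B)/(3.33 − 2.69) = 14.4066/0.64 = 22.5 km.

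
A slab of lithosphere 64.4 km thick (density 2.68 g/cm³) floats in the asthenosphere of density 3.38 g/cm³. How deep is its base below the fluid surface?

Draft d = t ρ_obj/ρ_fluid = 64.4 km × 2.68/3.38 = 51.1 km.

51.1 km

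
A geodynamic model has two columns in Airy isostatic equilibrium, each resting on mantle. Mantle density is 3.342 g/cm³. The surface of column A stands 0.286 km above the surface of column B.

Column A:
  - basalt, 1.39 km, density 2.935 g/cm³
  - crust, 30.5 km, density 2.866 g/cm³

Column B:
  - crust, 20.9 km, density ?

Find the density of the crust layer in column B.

2.67 g/cm³

Take the compensation level at the base of the deeper column (depth z_c below the surface of column A) and equate Σ ρ_i t_i down to z_c; mantle fills any gap and the z_c terms cancel.
Column A: 1.39×2.935 + 30.5×2.866 + (z_c − 31.89)×3.342
Column B: 0.286×0 + 20.9×ρ + (z_c − 0.286 − 20.9)×3.342
The z_c×3.342 term appears on both sides and cancels. Collect the known terms of each column as K = Σ(ρt)_known − 3.342 × (depth of known layers): K_A = 91.49265 − 3.342×31.89 = −15.08373; K_B = 0 − 3.342×(0.286 + 20.9) = −70.803612.
Balance: K_A = K_B + 20.9×ρ, so ρ = (K_A − K_B)/20.9 = 55.7199/20.9 = 2.67 g/cm³.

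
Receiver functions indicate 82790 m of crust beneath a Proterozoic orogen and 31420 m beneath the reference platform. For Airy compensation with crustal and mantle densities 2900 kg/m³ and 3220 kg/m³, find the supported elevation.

Excess crust Δ = 82790 m − 31420 m = 51370 m, split between elevation h and root r with h + r = Δ.
Airy balance ρ_c h = (ρ_m − ρ_c) r gives r = h ρ_c/(ρ_m − ρ_c), so h (1 + ρ_c/(ρ_m − ρ_c)) = Δ, i.e. h = Δ (ρ_m − ρ_c)/ρ_m.
h = 51370 m × 320/3220 = 5110 m.

5110 m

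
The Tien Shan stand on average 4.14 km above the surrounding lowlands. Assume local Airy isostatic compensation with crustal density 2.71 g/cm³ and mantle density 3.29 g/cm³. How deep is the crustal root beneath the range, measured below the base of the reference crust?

19.3 km

Isostatic balance requires: the weight of the topography is balanced by the buoyancy of the root, ρ_c h = (ρ_m − ρ_c) r.
r = h · ρ_c / (ρ_m − ρ_c) = 4.14 km × 2.71 / (3.29 − 2.71) = 19.3 km.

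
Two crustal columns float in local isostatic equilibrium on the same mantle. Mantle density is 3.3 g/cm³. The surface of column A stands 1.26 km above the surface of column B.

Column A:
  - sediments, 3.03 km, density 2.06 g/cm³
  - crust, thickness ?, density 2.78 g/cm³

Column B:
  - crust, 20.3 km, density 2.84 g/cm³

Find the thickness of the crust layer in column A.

Take the compensation level at the base of the deeper column (depth z_c below the surface of column A) and equate Σ ρ_i t_i down to z_c; mantle fills any gap and the z_c terms cancel.
Column A: 3.03×2.06 + x×2.78 + (z_c − 3.03 − x)×3.3
Column B: 1.26×0 + 20.3×2.84 + (z_c − 1.26 − 20.3)×3.3
The z_c×3.3 term appears on both sides and cancels. Collect the known terms of each column as K = Σ(ρt)_known − 3.3 × (depth of known layers): K_A = 6.2418 − 3.3×3.03 = −3.7572; K_B = 57.652 − 3.3×(1.26 + 20.3) = −13.496.
Balance: K_A − x×(3.3 − 2.78) = K_B, so x = (K_A − K_B)/(3.3 − 2.78) = 9.7388/0.52 = 18.7 km.

18.7 km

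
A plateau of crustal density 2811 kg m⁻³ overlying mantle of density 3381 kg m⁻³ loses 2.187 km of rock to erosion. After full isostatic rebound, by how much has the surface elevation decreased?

Rebound u = e ρ_c/ρ_m = 2.187 km × 2811/3381 = 1.818 km.
Net surface drop = e − u = 2.187 km − 1.818 km = e (ρ_m − ρ_c)/ρ_m = 0.369 km.

0.369 km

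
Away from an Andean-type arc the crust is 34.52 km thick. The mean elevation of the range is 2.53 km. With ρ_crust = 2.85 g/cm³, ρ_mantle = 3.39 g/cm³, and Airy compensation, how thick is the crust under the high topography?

Root depth r = h ρ_c / (ρ_m − ρ_c) = 2.53 km × 2.85 / 0.54 = 13.35 km.
Total thickness = T + h + r = 34.52 km + 2.53 km + 13.35 km = 50.4 km.

50.4 km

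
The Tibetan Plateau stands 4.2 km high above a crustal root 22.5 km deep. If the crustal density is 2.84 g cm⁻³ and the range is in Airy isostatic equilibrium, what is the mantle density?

3.37 g cm⁻³

Airy balance: ρ_c h = (ρ_m − ρ_c) r → ρ_m = ρ_c (1 + h/r).
ρ_m = 2.84 × (1 + 4.2 km/22.5 km) = 3.37 g cm⁻³.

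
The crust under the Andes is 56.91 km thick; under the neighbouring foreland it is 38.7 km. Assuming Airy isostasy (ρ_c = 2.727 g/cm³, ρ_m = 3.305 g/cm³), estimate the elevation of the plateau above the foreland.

Excess crust Δ = 56.91 km − 38.7 km = 18.21 km, split between elevation h and root r with h + r = Δ.
Airy balance ρ_c h = (ρ_m − ρ_c) r gives r = h ρ_c/(ρ_m − ρ_c), so h (1 + ρ_c/(ρ_m − ρ_c)) = Δ, i.e. h = Δ (ρ_m − ρ_c)/ρ_m.
h = 18.21 km × 0.578/3.305 = 3.18 km.

3.18 km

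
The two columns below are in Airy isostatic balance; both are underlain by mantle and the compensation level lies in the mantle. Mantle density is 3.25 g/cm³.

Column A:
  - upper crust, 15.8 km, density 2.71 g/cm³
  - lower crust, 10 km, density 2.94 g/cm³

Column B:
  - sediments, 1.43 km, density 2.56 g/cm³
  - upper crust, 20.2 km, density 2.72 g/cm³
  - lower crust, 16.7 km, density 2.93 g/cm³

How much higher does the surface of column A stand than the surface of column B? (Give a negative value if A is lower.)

For any compensation level in the mantle, the mantle terms cancel and isostasy reduces to e = (Σt_A − Σt_B) − (Σ(ρt)_A − Σ(ρt)_B) / ρ_m.
Σt_A = 25.8 km; Σt_B = 38.33 km; Σ(ρt)_A = 72.218; Σ(ρt)_B = 107.5358 (in km·g/cm³).
e = (25.8 − 38.33) − (72.218 − 107.5358) / 3.25 = −1.66 km.

−1.66 km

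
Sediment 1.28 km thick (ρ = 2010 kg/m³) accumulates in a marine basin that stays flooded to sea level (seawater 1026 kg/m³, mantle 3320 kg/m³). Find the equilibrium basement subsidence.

0.549 km

Submarine loading: the sediment displaces seawater, and the subsidence is in turn flooded, so s (ρ_m − ρ_w) = t (ρ_sed − ρ_w).
s = 1.28 km × (2010 − 1026) / (3320 − 1026) = 0.549 km.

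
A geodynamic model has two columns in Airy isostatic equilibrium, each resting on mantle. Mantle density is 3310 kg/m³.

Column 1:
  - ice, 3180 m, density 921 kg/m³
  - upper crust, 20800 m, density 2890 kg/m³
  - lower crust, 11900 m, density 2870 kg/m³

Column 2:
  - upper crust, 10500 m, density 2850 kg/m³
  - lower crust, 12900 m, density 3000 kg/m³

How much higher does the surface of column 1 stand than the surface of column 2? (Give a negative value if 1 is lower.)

For any compensation level in the mantle, the mantle terms cancel and isostasy reduces to e = (Σt_1 − Σt_2) − (Σ(ρt)_1 − Σ(ρt)_2) / ρ_m.
Σt_1 = 35880 m; Σt_2 = 23400 m; Σ(ρt)_1 = 97193780; Σ(ρt)_2 = 68625000 (in m·kg/m³).
e = (35880 − 23400) − (97193780 − 68625000) / 3310 = 3850 m.

3850 m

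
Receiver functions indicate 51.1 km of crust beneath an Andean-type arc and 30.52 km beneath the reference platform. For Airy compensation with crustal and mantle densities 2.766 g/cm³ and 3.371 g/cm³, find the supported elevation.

3.69 km

Excess crust Δ = 51.1 km − 30.52 km = 20.58 km, split between elevation h and root r with h + r = Δ.
Airy balance ρ_c h = (ρ_m − ρ_c) r gives r = h ρ_c/(ρ_m − ρ_c), so h (1 + ρ_c/(ρ_m − ρ_c)) = Δ, i.e. h = Δ (ρ_m − ρ_c)/ρ_m.
h = 20.58 km × 0.605/3.371 = 3.69 km.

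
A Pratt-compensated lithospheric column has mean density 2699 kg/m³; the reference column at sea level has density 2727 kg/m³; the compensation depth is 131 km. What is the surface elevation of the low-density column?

1.36 km

ρ_ref D = ρ (D + h) → h = D (ρ_ref − ρ)/ρ.
h = 131 km × (2727 − 2699)/2699 = 1.36 km.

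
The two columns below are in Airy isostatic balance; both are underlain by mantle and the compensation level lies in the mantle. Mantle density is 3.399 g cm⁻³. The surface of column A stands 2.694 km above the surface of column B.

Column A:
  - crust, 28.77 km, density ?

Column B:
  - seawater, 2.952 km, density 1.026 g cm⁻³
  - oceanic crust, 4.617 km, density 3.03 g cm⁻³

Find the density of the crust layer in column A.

2.78 g cm⁻³

Take the compensation level at the base of the deeper column (depth z_c below the surface of column A) and equate Σ ρ_i t_i down to z_c; mantle fills any gap and the z_c terms cancel.
Column A: 28.77×ρ + (z_c − 28.77)×3.399
Column B: 2.694×0 + 2.952×1.026 + 4.617×3.03 + (z_c − 2.694 − 7.569)×3.399
The z_c×3.399 term appears on both sides and cancels. Collect the known terms of each column as K = Σ(ρt)_known − 3.399 × (depth of known layers): K_A = 0 − 3.399×28.77 = −97.78923; K_B = 17.018262 − 3.399×(2.694 + 7.569) = −17.865675.
Balance: K_A + 28.77×ρ = K_B, so ρ = (K_B − K_A)/28.77 = 79.9236/28.77 = 2.78 g cm⁻³.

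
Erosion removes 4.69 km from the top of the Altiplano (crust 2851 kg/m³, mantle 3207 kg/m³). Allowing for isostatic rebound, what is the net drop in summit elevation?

0.521 km

Rebound u = e ρ_c/ρ_m = 4.69 km × 2851/3207 = 4.169 km.
Net surface drop = e − u = 4.69 km − 4.169 km = e (ρ_m − ρ_c)/ρ_m = 0.521 km.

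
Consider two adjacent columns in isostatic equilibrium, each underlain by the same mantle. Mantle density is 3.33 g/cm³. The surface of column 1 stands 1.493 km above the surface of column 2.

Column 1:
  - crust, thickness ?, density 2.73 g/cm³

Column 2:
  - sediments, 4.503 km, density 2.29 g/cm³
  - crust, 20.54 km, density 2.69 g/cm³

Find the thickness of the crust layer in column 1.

38 km

Take the compensation level at the base of the deeper column (depth z_c below the surface of column 1) and equate Σ ρ_i t_i down to z_c; mantle fills any gap and the z_c terms cancel.
Column 1: x×2.73 + (z_c − 0 − x)×3.33
Column 2: 1.493×0 + 4.503×2.29 + 20.54×2.69 + (z_c − 1.493 − 25.043)×3.33
The z_c×3.33 term appears on both sides and cancels. Collect the known terms of each column as K = Σ(ρt)_known − 3.33 × (depth of known layers): K_1 = 0 − 3.33×0 = 0; K_2 = 65.56447 − 3.33×(1.493 + 25.043) = −22.80041.
Balance: K_1 − x×(3.33 − 2.73) = K_2, so x = (K_1 − K_2)/(3.33 − 2.73) = 22.8004/0.6 = 38 km.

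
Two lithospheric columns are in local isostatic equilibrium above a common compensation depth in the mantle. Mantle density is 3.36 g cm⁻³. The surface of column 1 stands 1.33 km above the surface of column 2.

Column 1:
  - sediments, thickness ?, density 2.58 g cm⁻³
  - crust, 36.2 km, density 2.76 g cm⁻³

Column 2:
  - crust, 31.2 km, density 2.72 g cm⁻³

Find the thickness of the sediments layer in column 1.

3.48 km

Take the compensation level at the base of the deeper column (depth z_c below the surface of column 1) and equate Σ ρ_i t_i down to z_c; mantle fills any gap and the z_c terms cancel.
Column 1: x×2.58 + 36.2×2.76 + (z_c − 36.2 − x)×3.36
Column 2: 1.33×0 + 31.2×2.72 + (z_c − 1.33 − 31.2)×3.36
The z_c×3.36 term appears on both sides and cancels. Collect the known terms of each column as K = Σ(ρt)_known − 3.36 × (depth of known layers): K_1 = 99.912 − 3.36×36.2 = −21.72; K_2 = 84.864 − 3.36×(1.33 + 31.2) = −24.4368.
Balance: K_1 − x×(3.36 − 2.58) = K_2, so x = (K_1 − K_2)/(3.36 − 2.58) = 2.7168/0.78 = 3.48 km.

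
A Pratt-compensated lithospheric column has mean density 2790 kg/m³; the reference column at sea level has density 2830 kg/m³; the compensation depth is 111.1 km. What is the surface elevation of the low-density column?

ρ_ref D = ρ (D + h) → h = D (ρ_ref − ρ)/ρ.
h = 111.1 km × (2830 − 2790)/2790 = 1.59 km.

1.59 km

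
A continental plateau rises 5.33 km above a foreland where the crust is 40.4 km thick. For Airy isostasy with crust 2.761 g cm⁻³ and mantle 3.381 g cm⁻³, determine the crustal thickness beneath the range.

Root depth r = h ρ_c / (ρ_m − ρ_c) = 5.33 km × 2.761 / 0.62 = 23.74 km.
Total thickness = T + h + r = 40.4 km + 5.33 km + 23.74 km = 69.5 km.

69.5 km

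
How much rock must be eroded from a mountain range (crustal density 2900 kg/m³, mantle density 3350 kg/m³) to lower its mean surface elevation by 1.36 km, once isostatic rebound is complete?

10.1 km

Net drop Δ = e − u = e − e ρ_c/ρ_m = e (ρ_m − ρ_c)/ρ_m.
e = Δ ρ_m/(ρ_m − ρ_c) = 1.36 km × 3350/450 = 10.1 km.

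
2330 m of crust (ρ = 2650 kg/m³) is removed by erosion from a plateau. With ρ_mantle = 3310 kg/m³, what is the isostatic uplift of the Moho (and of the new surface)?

Unloading: uplift u = e ρ_c/ρ_m = 2330 m × 2650/3310 = 1870 m.

1870 m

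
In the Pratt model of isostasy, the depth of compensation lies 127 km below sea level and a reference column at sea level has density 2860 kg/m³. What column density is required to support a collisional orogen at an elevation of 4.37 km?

2760 kg/m³

Pratt balance: ρ_ref D = ρ (D + h).
ρ = ρ_ref D/(D + h) = 2860 × 127 km/(127 km + 4.37 km) = 2760 kg/m³.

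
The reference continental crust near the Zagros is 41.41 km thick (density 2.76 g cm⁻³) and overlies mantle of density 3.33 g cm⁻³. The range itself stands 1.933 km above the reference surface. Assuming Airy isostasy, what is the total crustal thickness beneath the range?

Root depth r = h ρ_c / (ρ_m − ρ_c) = 1.933 km × 2.76 / 0.57 = 9.36 km.
Total thickness = T + h + r = 41.41 km + 1.933 km + 9.36 km = 52.7 km.

52.7 km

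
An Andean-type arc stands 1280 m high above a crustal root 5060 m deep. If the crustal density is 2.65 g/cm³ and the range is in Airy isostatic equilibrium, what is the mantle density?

Airy balance: ρ_c h = (ρ_m − ρ_c) r → ρ_m = ρ_c (1 + h/r).
ρ_m = 2.65 × (1 + 1280 m/5060 m) = 3.32 g/cm³.

3.32 g/cm³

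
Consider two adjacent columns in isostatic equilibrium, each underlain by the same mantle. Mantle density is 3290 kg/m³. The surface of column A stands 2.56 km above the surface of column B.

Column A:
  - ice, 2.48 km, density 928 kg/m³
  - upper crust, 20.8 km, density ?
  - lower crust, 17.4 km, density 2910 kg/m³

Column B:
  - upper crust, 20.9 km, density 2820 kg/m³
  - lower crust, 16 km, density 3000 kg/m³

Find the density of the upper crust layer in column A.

Take the compensation level at the base of the deeper column (depth z_c below the surface of column A) and equate Σ ρ_i t_i down to z_c; mantle fills any gap and the z_c terms cancel.
Column A: 2.48×928 + 20.8×ρ + 17.4×2910 + (z_c − 40.68)×3290
Column B: 2.56×0 + 20.9×2820 + 16×3000 + (z_c − 2.56 − 36.9)×3290
The z_c×3290 term appears on both sides and cancels. Collect the known terms of each column as K = Σ(ρt)_known − 3290 × (depth of known layers): K_A = 52935.44 − 3290×40.68 = −80901.76; K_B = 106938 − 3290×(2.56 + 36.9) = −22885.4.
Balance: K_A + 20.8×ρ = K_B, so ρ = (K_B − K_A)/20.8 = 58016.4/20.8 = 2790 kg/m³.

2790 kg/m³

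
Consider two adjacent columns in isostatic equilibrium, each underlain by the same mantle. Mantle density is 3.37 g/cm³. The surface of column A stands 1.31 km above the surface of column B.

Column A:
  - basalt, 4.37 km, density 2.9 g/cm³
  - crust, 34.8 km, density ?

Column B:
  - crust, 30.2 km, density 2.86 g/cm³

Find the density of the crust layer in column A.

Take the compensation level at the base of the deeper column (depth z_c below the surface of column A) and equate Σ ρ_i t_i down to z_c; mantle fills any gap and the z_c terms cancel.
Column A: 4.37×2.9 + 34.8×ρ + (z_c − 39.17)×3.37
Column B: 1.31×0 + 30.2×2.86 + (z_c − 1.31 − 30.2)×3.37
The z_c×3.37 term appears on both sides and cancels. Collect the known terms of each column as K = Σ(ρt)_known − 3.37 × (depth of known layers): K_A = 12.673 − 3.37×39.17 = −119.3299; K_B = 86.372 − 3.37×(1.31 + 30.2) = −19.8167.
Balance: K_A + 34.8×ρ = K_B, so ρ = (K_B − K_A)/34.8 = 99.5132/34.8 = 2.86 g/cm³.

2.86 g/cm³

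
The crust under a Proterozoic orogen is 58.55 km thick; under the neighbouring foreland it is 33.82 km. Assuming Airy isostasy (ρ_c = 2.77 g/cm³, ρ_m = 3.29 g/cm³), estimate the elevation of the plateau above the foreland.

Excess crust Δ = 58.55 km − 33.82 km = 24.73 km, split between elevation h and root r with h + r = Δ.
Airy balance ρ_c h = (ρ_m − ρ_c) r gives r = h ρ_c/(ρ_m − ρ_c), so h (1 + ρ_c/(ρ_m − ρ_c)) = Δ, i.e. h = Δ (ρ_m − ρ_c)/ρ_m.
h = 24.73 km × 0.52/3.29 = 3.91 km.

3.91 km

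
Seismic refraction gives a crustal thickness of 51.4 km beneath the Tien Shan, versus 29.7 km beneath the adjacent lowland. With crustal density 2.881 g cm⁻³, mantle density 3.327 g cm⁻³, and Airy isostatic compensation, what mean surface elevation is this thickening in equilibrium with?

Excess crust Δ = 51.4 km − 29.7 km = 21.7 km, split between elevation h and root r with h + r = Δ.
Airy balance ρ_c h = (ρ_m − ρ_c) r gives r = h ρ_c/(ρ_m − ρ_c), so h (1 + ρ_c/(ρ_m − ρ_c)) = Δ, i.e. h = Δ (ρ_m − ρ_c)/ρ_m.
h = 21.7 km × 0.446/3.327 = 2.91 km.

2.91 km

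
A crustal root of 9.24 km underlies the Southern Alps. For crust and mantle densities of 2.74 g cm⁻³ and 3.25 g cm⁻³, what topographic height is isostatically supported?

In Airy isostatic equilibrium: ρ_c h = (ρ_m − ρ_c) r.
h = r (ρ_m − ρ_c) / ρ_c = 9.24 km × (3.25 − 2.74) / 2.74 = 1.72 km.

1.72 km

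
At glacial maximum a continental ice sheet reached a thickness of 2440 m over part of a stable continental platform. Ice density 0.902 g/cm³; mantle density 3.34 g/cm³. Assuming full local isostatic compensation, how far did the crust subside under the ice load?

In Airy isostatic equilibrium: the ice load ρ_ice t is balanced by mantle displaced below, ρ_m s.
s = t ρ_ice / ρ_m = 2440 m × 0.902/3.34 = 659 m.

659 m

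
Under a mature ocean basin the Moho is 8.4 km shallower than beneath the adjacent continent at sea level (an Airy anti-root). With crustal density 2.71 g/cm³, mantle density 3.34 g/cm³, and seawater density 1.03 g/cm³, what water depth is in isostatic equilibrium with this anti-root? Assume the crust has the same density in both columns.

3.15 km

Replacing a thickness d of crust by seawater at the top must be balanced by replacing crust with mantle at the base: d (ρ_c − ρ_w) = a (ρ_m − ρ_c).
d = a (ρ_m − ρ_c)/(ρ_c − ρ_w) = 8.4 km × 0.63/1.68 = 3.15 km.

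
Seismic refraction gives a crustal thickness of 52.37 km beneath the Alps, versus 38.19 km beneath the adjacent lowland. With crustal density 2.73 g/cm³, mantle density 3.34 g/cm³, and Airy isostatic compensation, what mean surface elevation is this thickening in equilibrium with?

Excess crust Δ = 52.37 km − 38.19 km = 14.18 km, split between elevation h and root r with h + r = Δ.
Airy balance ρ_c h = (ρ_m − ρ_c) r gives r = h ρ_c/(ρ_m − ρ_c), so h (1 + ρ_c/(ρ_m − ρ_c)) = Δ, i.e. h = Δ (ρ_m − ρ_c)/ρ_m.
h = 14.18 km × 0.61/3.34 = 2.59 km.

2.59 km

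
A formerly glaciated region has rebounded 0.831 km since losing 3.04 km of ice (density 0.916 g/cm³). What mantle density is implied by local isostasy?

3.35 g/cm³

ρ_m = ρ_ice t / u = 0.916 × 3.04 km/0.831 km = 3.35 g/cm³.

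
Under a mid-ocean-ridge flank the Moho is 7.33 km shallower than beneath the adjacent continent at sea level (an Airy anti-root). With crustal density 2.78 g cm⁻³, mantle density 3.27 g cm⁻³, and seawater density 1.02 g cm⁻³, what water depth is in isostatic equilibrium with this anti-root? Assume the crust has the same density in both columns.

Replacing a thickness d of crust by seawater at the top must be balanced by replacing crust with mantle at the base: d (ρ_c − ρ_w) = a (ρ_m − ρ_c).
d = a (ρ_m − ρ_c)/(ρ_c − ρ_w) = 7.33 km × 0.49/1.76 = 2.04 km.

2.04 km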